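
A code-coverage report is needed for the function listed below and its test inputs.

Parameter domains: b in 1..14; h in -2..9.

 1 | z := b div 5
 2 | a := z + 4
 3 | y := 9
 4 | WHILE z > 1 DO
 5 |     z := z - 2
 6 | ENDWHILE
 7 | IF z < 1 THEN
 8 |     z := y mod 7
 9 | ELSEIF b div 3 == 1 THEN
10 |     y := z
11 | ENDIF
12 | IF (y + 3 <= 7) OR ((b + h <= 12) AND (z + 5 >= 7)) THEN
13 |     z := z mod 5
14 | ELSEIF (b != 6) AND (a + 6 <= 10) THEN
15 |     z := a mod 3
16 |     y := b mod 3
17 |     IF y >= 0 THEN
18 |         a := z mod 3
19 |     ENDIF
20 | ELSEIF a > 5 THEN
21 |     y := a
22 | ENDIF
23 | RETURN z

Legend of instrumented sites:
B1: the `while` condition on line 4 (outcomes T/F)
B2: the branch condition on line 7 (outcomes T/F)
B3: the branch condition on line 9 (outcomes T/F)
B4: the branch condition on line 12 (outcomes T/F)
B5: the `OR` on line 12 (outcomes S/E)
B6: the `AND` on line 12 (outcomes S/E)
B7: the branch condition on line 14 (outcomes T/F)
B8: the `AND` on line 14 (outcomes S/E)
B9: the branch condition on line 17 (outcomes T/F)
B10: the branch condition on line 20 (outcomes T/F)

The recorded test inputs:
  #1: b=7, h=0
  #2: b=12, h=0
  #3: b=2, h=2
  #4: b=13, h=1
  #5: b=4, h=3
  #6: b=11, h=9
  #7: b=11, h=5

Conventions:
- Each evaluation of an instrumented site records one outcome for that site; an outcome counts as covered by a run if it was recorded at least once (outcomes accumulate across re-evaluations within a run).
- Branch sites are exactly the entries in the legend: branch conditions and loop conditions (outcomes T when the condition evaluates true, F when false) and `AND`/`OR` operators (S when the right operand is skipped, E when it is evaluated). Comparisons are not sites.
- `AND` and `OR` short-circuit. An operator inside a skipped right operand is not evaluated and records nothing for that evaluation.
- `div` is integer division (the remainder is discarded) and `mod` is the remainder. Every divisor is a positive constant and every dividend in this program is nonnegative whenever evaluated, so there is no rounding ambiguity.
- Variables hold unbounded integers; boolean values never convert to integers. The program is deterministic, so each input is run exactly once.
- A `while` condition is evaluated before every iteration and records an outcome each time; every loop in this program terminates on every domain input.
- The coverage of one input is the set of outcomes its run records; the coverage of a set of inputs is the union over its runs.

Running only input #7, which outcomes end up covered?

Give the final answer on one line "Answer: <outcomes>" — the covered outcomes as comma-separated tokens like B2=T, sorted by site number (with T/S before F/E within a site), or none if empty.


Tracing the run of input #7 (b=11, h=5):
  B1->T, B1->F, B2->T, B5->E, B6->S, B4->F, B8->E, B7->F, B10->T
collecting distinct outcomes: B1=T, B1=F, B2=T, B4=F, B5=E, B6=S, B7=F, B8=E, B10=T
Answer: B1=T, B1=F, B2=T, B4=F, B5=E, B6=S, B7=F, B8=E, B10=T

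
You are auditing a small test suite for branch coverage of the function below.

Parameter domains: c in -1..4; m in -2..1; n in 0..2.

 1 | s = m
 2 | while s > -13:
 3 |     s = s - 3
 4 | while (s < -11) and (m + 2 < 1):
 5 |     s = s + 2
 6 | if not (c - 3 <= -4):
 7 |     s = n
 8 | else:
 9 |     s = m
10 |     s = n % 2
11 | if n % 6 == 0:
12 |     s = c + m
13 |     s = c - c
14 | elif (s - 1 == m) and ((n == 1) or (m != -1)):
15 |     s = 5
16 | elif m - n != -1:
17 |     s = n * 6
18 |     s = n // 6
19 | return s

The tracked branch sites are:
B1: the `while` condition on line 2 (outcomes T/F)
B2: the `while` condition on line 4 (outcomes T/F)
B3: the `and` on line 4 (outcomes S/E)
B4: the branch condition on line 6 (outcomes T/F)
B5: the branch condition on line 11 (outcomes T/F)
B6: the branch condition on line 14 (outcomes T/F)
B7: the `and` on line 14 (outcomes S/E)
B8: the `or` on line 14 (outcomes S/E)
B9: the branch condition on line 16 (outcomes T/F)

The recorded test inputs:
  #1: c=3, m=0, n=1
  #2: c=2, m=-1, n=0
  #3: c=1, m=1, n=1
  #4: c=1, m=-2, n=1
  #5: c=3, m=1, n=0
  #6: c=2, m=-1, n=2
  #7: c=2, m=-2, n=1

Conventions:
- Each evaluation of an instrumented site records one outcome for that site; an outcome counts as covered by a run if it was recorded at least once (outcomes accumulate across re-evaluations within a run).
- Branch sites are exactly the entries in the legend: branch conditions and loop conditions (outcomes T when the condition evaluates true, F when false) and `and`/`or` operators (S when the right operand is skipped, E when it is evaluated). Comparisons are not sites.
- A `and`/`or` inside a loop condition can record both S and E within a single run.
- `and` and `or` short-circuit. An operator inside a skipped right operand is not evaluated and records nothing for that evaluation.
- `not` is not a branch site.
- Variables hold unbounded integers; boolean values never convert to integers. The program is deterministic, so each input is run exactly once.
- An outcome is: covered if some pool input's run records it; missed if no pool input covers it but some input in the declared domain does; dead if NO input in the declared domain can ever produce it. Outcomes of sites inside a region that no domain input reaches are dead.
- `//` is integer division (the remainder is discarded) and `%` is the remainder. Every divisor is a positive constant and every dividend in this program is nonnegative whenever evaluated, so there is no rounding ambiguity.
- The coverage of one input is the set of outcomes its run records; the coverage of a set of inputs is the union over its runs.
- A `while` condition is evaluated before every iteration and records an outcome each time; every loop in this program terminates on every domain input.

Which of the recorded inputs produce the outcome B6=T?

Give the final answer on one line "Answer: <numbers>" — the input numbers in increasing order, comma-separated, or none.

input #1 (c=3, m=0, n=1): produces B6=T
input #2 (c=2, m=-1, n=0): does not produce B6=T
input #3 (c=1, m=1, n=1): does not produce B6=T
input #4 (c=1, m=-2, n=1): does not produce B6=T
input #5 (c=3, m=1, n=0): does not produce B6=T
input #6 (c=2, m=-1, n=2): does not produce B6=T
input #7 (c=2, m=-2, n=1): does not produce B6=T

Answer: 1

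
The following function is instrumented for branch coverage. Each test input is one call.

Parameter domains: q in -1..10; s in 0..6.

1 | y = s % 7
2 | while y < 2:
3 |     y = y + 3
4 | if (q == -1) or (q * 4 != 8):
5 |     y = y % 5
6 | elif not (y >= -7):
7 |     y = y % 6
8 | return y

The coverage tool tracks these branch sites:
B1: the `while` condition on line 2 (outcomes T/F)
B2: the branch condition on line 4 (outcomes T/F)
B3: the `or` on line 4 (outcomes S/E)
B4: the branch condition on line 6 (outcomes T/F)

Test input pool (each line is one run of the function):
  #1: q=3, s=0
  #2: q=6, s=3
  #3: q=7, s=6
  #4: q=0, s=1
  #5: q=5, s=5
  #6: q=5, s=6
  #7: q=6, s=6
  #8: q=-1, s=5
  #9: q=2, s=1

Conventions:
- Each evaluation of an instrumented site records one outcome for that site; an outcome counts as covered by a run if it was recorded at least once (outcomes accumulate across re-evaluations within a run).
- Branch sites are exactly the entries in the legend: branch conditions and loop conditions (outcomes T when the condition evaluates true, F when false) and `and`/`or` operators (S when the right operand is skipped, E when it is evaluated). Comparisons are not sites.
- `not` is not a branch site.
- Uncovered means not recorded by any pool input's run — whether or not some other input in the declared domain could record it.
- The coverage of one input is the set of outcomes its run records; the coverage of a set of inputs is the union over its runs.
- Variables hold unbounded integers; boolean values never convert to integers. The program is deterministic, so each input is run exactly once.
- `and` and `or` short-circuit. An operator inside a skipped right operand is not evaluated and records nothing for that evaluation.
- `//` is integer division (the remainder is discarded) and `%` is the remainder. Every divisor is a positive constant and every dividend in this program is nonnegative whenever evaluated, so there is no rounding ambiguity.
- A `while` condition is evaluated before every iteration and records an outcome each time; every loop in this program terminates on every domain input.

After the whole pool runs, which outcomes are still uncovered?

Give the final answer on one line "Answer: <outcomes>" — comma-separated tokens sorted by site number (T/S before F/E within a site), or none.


test 1 (q=3, s=0) fires B1->T, B1->F, B3->E, B2->T; hits B1=T, B1=F, B2=T, B3=E
test 2 (q=6, s=3) fires B1->F, B3->E, B2->T; hits B1=F, B2=T, B3=E
test 3 (q=7, s=6) fires B1->F, B3->E, B2->T; hits B1=F, B2=T, B3=E
test 4 (q=0, s=1) fires B1->T, B1->F, B3->E, B2->T; hits B1=T, B1=F, B2=T, B3=E
test 5 (q=5, s=5) fires B1->F, B3->E, B2->T; hits B1=F, B2=T, B3=E
test 6 (q=5, s=6) fires B1->F, B3->E, B2->T; hits B1=F, B2=T, B3=E
test 7 (q=6, s=6) fires B1->F, B3->E, B2->T; hits B1=F, B2=T, B3=E
test 8 (q=-1, s=5) fires B1->F, B3->S, B2->T; hits B1=F, B2=T, B3=S
test 9 (q=2, s=1) fires B1->T, B1->F, B3->E, B2->F, B4->F; hits B1=T, B1=F, B2=F, B3=E, B4=F
union over the pool: B1=T, B1=F, B2=T, B2=F, B3=S, B3=E, B4=F
uncovered (1 of 8): B4=T
Answer: B4=T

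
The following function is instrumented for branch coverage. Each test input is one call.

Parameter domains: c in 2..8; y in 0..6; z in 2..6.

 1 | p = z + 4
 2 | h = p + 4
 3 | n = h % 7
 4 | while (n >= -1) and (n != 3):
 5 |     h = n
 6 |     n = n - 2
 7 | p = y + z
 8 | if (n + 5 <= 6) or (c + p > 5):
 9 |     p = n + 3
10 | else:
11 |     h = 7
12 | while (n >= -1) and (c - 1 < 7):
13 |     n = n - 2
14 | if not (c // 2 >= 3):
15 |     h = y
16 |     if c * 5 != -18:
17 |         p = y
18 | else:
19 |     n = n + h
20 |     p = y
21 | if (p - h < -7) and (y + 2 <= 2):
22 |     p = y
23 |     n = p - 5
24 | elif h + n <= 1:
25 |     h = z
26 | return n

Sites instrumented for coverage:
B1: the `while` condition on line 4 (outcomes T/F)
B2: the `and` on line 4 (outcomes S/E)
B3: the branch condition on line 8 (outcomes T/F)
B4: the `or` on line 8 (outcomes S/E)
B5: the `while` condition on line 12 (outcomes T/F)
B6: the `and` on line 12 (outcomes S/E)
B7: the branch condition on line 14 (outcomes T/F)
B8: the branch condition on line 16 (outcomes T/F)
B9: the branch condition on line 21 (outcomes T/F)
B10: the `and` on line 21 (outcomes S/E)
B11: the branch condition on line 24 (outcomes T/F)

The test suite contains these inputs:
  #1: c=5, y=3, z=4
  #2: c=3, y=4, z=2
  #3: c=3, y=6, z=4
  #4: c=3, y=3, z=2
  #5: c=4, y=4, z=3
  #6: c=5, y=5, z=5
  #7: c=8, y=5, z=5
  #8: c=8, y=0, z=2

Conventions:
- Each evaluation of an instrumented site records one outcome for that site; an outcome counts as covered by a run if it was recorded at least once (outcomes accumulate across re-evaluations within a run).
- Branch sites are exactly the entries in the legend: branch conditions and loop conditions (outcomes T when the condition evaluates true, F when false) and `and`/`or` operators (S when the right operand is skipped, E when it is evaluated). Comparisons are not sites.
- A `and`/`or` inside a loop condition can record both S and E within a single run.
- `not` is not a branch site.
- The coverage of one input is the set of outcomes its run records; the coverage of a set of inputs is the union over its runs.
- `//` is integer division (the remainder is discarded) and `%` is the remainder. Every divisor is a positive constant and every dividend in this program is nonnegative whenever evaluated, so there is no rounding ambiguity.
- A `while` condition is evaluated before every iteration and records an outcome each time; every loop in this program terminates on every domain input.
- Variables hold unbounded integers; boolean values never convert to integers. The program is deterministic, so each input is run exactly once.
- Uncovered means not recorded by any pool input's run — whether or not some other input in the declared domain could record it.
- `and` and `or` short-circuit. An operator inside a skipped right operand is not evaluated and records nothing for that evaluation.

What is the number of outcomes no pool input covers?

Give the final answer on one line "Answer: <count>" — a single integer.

input #1 (c=5, y=3, z=4): events B2->E, B1->T, B2->E, B1->F, B4->E, B3->T, B6->E, B5->T, B6->E, B5->T, B6->E, B5->T, B6->S, B5->F, ...; covers B1=T, B1=F, B2=E, B3=T, B4=E, B5=T, B5=F, B6=S, B6=E, B7=T, B8=T, B9=F, B10=S, B11=T
input #2 (c=3, y=4, z=2): events B2->E, B1->F, B4->E, B3->T, B6->E, B5->T, B6->E, B5->T, B6->E, B5->T, B6->S, B5->F, B7->T, B8->T, ...; covers B1=F, B2=E, B3=T, B4=E, B5=T, B5=F, B6=S, B6=E, B7=T, B8=T, B9=F, B10=S, B11=T
input #3 (c=3, y=6, z=4): events B2->E, B1->T, B2->E, B1->F, B4->E, B3->T, B6->E, B5->T, B6->E, B5->T, B6->E, B5->T, B6->S, B5->F, ...; covers B1=T, B1=F, B2=E, B3=T, B4=E, B5=T, B5=F, B6=S, B6=E, B7=T, B8=T, B9=F, B10=S, B11=F
input #4 (c=3, y=3, z=2): events B2->E, B1->F, B4->E, B3->T, B6->E, B5->T, B6->E, B5->T, B6->E, B5->T, B6->S, B5->F, B7->T, B8->T, ...; covers B1=F, B2=E, B3=T, B4=E, B5=T, B5=F, B6=S, B6=E, B7=T, B8=T, B9=F, B10=S, B11=T
input #5 (c=4, y=4, z=3): events B2->E, B1->T, B2->E, B1->T, B2->E, B1->T, B2->S, B1->F, B4->S, B3->T, B6->S, B5->F, B7->T, B8->T, ...; covers B1=T, B1=F, B2=S, B2=E, B3=T, B4=S, B5=F, B6=S, B7=T, B8=T, B9=F, B10=S, B11=F
input #6 (c=5, y=5, z=5): events B2->E, B1->T, B2->E, B1->T, B2->E, B1->T, B2->E, B1->T, B2->S, B1->F, B4->S, B3->T, B6->S, B5->F, ...; covers B1=T, B1=F, B2=S, B2=E, B3=T, B4=S, B5=F, B6=S, B7=T, B8=T, B9=F, B10=S, B11=F
input #7 (c=8, y=5, z=5): events B2->E, B1->T, B2->E, B1->T, B2->E, B1->T, B2->E, B1->T, B2->S, B1->F, B4->S, B3->T, B6->S, B5->F, ...; covers B1=T, B1=F, B2=S, B2=E, B3=T, B4=S, B5=F, B6=S, B7=F, B9=F, B10=S, B11=T
input #8 (c=8, y=0, z=2): events B2->E, B1->F, B4->E, B3->T, B6->E, B5->F, B7->F, B10->E, B9->T; covers B1=F, B2=E, B3=T, B4=E, B5=F, B6=E, B7=F, B9=T, B10=E
union over the pool: B1=T, B1=F, B2=S, B2=E, B3=T, B4=S, B4=E, B5=T, B5=F, B6=S, B6=E, B7=T, B7=F, B8=T, B9=T, B9=F, B10=S, B10=E, B11=T, B11=F
uncovered (2 of 22): B3=F, B8=F

Answer: 2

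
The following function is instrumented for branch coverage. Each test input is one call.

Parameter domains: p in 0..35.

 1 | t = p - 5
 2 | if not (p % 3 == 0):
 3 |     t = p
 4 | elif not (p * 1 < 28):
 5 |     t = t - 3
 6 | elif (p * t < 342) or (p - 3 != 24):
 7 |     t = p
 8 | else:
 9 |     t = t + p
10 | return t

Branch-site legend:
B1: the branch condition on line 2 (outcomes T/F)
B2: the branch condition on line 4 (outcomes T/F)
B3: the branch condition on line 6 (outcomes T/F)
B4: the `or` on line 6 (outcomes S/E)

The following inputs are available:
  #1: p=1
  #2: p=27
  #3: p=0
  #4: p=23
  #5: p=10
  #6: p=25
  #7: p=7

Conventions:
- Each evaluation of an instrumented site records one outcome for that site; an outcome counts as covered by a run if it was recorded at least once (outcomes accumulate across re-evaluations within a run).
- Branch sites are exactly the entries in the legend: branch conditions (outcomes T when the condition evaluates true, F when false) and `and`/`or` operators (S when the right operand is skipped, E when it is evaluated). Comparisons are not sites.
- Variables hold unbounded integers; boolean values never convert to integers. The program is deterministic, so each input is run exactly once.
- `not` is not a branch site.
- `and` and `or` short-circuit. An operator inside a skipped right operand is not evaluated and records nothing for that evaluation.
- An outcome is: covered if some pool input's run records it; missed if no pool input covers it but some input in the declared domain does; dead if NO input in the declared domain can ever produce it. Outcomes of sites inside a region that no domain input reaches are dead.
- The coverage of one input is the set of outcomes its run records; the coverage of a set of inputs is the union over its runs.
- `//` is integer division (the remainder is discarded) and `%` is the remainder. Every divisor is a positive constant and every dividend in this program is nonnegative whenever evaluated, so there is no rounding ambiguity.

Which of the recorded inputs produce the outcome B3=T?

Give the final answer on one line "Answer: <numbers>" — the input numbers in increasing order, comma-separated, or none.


input #1 (p=1): does not record B3=T
input #2 (p=27): does not record B3=T
input #3 (p=0): records B3=T
input #4 (p=23): does not record B3=T
input #5 (p=10): does not record B3=T
input #6 (p=25): does not record B3=T
input #7 (p=7): does not record B3=T
Answer: 3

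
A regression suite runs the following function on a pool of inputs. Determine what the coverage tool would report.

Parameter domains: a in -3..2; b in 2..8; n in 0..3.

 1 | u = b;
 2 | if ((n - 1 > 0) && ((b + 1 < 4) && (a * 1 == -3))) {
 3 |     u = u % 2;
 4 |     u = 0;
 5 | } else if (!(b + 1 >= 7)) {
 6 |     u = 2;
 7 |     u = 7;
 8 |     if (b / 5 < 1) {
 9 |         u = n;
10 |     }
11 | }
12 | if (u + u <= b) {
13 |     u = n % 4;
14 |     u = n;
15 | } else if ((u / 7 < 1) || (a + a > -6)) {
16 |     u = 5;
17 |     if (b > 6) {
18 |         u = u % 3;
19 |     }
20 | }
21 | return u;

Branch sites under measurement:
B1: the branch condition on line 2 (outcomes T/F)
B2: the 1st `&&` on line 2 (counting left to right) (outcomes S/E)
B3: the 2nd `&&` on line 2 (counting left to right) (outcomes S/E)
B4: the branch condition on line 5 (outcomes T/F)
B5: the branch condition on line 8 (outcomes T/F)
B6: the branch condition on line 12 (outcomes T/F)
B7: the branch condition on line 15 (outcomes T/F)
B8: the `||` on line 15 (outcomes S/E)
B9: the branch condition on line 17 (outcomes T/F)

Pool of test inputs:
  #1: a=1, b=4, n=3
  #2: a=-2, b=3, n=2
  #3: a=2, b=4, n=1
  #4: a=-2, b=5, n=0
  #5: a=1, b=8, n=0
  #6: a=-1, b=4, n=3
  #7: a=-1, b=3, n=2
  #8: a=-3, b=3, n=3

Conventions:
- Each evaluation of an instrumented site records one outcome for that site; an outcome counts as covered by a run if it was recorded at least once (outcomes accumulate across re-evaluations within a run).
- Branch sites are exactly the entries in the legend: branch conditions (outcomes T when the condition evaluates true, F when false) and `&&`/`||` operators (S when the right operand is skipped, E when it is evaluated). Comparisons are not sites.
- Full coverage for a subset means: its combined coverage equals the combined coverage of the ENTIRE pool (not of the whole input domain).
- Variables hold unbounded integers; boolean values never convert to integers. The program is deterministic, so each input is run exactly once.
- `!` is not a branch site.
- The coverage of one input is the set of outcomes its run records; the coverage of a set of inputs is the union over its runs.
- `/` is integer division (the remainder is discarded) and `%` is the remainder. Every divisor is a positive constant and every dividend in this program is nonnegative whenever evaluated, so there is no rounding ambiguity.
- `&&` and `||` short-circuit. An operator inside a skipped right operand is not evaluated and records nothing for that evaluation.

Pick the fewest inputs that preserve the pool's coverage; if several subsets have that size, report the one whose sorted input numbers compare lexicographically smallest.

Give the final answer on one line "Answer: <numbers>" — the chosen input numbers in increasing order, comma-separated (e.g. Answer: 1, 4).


input #1 (a=1, b=4, n=3): events B2->E, B3->S, B1->F, B4->T, B5->T, B6->F, B8->S, B7->T, B9->F; covers B1=F, B2=E, B3=S, B4=T, B5=T, B6=F, B7=T, B8=S, B9=F
input #2 (a=-2, b=3, n=2): events B2->E, B3->S, B1->F, B4->T, B5->T, B6->F, B8->S, B7->T, B9->F; covers B1=F, B2=E, B3=S, B4=T, B5=T, B6=F, B7=T, B8=S, B9=F
input #3 (a=2, b=4, n=1): events B2->S, B1->F, B4->T, B5->T, B6->T; covers B1=F, B2=S, B4=T, B5=T, B6=T
input #4 (a=-2, b=5, n=0): events B2->S, B1->F, B4->T, B5->F, B6->F, B8->E, B7->T, B9->F; covers B1=F, B2=S, B4=T, B5=F, B6=F, B7=T, B8=E, B9=F
input #5 (a=1, b=8, n=0): events B2->S, B1->F, B4->F, B6->F, B8->E, B7->T, B9->T; covers B1=F, B2=S, B4=F, B6=F, B7=T, B8=E, B9=T
input #6 (a=-1, b=4, n=3): events B2->E, B3->S, B1->F, B4->T, B5->T, B6->F, B8->S, B7->T, B9->F; covers B1=F, B2=E, B3=S, B4=T, B5=T, B6=F, B7=T, B8=S, B9=F
input #7 (a=-1, b=3, n=2): events B2->E, B3->S, B1->F, B4->T, B5->T, B6->F, B8->S, B7->T, B9->F; covers B1=F, B2=E, B3=S, B4=T, B5=T, B6=F, B7=T, B8=S, B9=F
input #8 (a=-3, b=3, n=3): events B2->E, B3->S, B1->F, B4->T, B5->T, B6->F, B8->S, B7->T, B9->F; covers B1=F, B2=E, B3=S, B4=T, B5=T, B6=F, B7=T, B8=S, B9=F
union over all inputs: B1=F, B2=S, B2=E, B3=S, B4=T, B4=F, B5=T, B5=F, B6=T, B6=F, B7=T, B8=S, B8=E, B9=T, B9=F (15 outcomes)
checked all size-1 subsets: none covers 15 outcomes (max 9/15)
checked all size-2 subsets: none covers 15 outcomes (max 13/15)
checked all size-3 subsets: none covers 15 outcomes (max 14/15)
the canonical winner is {1, 3, 4, 5}: size 4, full 15-outcome coverage, earliest index list among size-4 covers
Answer: 1, 3, 4, 5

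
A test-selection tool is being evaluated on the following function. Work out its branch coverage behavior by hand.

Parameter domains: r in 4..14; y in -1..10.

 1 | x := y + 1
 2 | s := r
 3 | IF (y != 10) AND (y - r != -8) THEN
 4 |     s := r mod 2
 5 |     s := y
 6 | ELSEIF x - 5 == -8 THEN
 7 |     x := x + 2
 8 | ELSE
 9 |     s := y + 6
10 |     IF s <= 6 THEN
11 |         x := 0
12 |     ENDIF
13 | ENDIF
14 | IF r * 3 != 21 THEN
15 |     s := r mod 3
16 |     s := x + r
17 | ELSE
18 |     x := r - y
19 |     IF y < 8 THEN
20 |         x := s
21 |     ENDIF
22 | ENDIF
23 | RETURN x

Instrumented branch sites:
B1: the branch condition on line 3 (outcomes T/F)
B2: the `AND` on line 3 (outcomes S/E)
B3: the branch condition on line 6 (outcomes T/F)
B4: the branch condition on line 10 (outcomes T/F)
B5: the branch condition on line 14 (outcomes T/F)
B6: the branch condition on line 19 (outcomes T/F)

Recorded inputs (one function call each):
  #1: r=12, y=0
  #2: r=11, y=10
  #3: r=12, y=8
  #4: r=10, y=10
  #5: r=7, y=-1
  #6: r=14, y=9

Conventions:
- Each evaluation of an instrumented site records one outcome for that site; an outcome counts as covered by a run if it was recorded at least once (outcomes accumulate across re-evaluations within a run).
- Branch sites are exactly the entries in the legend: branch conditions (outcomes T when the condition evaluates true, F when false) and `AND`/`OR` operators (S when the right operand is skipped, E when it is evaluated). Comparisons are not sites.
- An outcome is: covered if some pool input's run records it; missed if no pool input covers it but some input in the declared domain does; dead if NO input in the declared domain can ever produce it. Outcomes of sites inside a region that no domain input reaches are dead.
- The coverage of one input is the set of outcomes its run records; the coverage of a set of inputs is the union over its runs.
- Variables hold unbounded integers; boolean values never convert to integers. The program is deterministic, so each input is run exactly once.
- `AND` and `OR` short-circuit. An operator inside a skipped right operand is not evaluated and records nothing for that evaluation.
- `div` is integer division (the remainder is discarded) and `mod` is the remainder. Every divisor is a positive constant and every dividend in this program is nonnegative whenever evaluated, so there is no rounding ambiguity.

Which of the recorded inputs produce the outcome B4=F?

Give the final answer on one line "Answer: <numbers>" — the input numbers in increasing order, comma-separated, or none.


input #1 (r=12, y=0): does not produce B4=F
input #2 (r=11, y=10): produces B4=F
input #3 (r=12, y=8): does not produce B4=F
input #4 (r=10, y=10): produces B4=F
input #5 (r=7, y=-1): does not produce B4=F
input #6 (r=14, y=9): does not produce B4=F
Answer: 2, 4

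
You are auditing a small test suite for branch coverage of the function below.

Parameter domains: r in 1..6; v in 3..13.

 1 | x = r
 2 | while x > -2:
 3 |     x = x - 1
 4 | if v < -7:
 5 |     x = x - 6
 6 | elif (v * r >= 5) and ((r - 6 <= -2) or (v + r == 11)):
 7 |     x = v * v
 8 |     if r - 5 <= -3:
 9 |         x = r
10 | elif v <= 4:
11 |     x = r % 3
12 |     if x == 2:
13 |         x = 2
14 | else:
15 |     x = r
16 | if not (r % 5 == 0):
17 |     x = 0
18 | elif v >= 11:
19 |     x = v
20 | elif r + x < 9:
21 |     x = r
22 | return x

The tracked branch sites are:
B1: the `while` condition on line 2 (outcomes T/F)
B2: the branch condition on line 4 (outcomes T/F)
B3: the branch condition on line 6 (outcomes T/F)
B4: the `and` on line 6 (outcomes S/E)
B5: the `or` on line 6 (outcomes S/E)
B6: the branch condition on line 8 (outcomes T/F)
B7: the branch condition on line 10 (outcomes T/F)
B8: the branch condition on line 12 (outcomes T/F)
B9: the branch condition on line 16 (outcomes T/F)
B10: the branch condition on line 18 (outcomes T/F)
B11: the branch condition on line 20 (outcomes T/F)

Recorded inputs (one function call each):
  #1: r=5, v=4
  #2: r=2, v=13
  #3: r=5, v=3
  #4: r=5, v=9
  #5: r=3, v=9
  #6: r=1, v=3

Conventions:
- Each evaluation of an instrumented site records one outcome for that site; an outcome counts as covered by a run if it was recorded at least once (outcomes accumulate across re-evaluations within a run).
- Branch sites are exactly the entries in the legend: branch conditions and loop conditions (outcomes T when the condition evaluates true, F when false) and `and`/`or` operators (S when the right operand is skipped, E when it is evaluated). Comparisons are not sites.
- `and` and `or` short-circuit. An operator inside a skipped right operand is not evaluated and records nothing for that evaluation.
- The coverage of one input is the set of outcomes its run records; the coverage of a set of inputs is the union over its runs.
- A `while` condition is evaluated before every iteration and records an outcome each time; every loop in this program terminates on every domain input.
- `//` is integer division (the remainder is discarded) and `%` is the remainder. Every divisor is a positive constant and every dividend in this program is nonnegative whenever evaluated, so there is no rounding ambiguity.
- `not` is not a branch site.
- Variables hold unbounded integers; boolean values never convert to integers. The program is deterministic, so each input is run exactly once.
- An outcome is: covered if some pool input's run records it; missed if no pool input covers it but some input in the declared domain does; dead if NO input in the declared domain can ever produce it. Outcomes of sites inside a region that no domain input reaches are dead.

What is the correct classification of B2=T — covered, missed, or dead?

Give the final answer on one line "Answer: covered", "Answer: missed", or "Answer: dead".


no pool input records B2=T
checking all 66 inputs in the declared domain: B2=T is never recorded -> dead
Answer: dead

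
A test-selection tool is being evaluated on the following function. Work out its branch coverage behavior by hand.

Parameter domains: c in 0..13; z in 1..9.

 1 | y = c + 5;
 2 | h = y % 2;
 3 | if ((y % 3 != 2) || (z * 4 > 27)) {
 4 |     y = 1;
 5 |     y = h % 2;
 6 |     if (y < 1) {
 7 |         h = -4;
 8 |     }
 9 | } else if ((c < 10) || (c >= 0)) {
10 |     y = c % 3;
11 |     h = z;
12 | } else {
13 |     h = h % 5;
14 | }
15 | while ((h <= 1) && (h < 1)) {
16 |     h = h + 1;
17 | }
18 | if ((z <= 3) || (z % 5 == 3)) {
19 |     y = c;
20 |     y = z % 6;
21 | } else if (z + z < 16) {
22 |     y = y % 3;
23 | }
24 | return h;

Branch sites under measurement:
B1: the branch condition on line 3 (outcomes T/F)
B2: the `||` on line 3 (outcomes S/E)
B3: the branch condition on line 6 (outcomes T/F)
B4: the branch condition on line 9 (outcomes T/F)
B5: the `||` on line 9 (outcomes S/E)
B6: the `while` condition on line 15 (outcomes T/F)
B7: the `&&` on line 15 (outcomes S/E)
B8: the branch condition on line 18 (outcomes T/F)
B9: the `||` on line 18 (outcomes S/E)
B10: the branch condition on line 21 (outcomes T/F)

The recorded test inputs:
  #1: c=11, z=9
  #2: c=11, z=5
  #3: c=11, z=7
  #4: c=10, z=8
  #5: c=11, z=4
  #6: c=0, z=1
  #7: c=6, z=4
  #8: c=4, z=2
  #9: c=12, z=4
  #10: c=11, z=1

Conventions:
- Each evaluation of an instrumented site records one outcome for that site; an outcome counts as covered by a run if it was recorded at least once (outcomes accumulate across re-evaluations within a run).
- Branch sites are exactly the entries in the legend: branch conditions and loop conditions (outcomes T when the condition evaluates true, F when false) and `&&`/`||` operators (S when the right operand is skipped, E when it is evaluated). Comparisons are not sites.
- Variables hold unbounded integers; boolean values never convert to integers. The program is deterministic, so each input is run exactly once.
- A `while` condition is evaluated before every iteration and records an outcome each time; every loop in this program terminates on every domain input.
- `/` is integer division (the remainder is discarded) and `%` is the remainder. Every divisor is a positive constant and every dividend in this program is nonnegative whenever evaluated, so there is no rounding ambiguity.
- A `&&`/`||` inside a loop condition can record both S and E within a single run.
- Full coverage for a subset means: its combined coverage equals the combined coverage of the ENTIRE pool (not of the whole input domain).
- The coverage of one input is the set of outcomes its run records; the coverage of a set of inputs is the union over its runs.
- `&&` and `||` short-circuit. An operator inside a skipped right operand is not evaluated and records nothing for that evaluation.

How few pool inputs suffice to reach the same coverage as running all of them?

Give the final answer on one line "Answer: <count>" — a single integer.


test 1 (c=11, z=9) fires B2->S, B1->T, B3->T, B7->E, B6->T, B7->E, B6->T, B7->E, B6->T, B7->E, B6->T, B7->E, B6->T, B7->E, ...; hits B1=T, B2=S, B3=T, B6=T, B6=F, B7=E, B8=F, B9=E, B10=F
test 2 (c=11, z=5) fires B2->S, B1->T, B3->T, B7->E, B6->T, B7->E, B6->T, B7->E, B6->T, B7->E, B6->T, B7->E, B6->T, B7->E, ...; hits B1=T, B2=S, B3=T, B6=T, B6=F, B7=E, B8=F, B9=E, B10=T
test 3 (c=11, z=7) fires B2->S, B1->T, B3->T, B7->E, B6->T, B7->E, B6->T, B7->E, B6->T, B7->E, B6->T, B7->E, B6->T, B7->E, ...; hits B1=T, B2=S, B3=T, B6=T, B6=F, B7=E, B8=F, B9=E, B10=T
test 4 (c=10, z=8) fires B2->S, B1->T, B3->F, B7->E, B6->F, B9->E, B8->T; hits B1=T, B2=S, B3=F, B6=F, B7=E, B8=T, B9=E
test 5 (c=11, z=4) fires B2->S, B1->T, B3->T, B7->E, B6->T, B7->E, B6->T, B7->E, B6->T, B7->E, B6->T, B7->E, B6->T, B7->E, ...; hits B1=T, B2=S, B3=T, B6=T, B6=F, B7=E, B8=F, B9=E, B10=T
test 6 (c=0, z=1) fires B2->E, B1->F, B5->S, B4->T, B7->E, B6->F, B9->S, B8->T; hits B1=F, B2=E, B4=T, B5=S, B6=F, B7=E, B8=T, B9=S
test 7 (c=6, z=4) fires B2->E, B1->F, B5->S, B4->T, B7->S, B6->F, B9->E, B8->F, B10->T; hits B1=F, B2=E, B4=T, B5=S, B6=F, B7=S, B8=F, B9=E, B10=T
test 8 (c=4, z=2) fires B2->S, B1->T, B3->F, B7->E, B6->F, B9->S, B8->T; hits B1=T, B2=S, B3=F, B6=F, B7=E, B8=T, B9=S
test 9 (c=12, z=4) fires B2->E, B1->F, B5->E, B4->T, B7->S, B6->F, B9->E, B8->F, B10->T; hits B1=F, B2=E, B4=T, B5=E, B6=F, B7=S, B8=F, B9=E, B10=T
test 10 (c=11, z=1) fires B2->S, B1->T, B3->T, B7->E, B6->T, B7->E, B6->T, B7->E, B6->T, B7->E, B6->T, B7->E, B6->T, B7->E, ...; hits B1=T, B2=S, B3=T, B6=T, B6=F, B7=E, B8=T, B9=S
the full pool covers 19 outcomes: B1=T, B1=F, B2=S, B2=E, B3=T, B3=F, B4=T, B5=S, B5=E, B6=T, B6=F, B7=S, B7=E, B8=T, B8=F, B9=S, B9=E, B10=T, B10=F
every size-1 subset falls short of the 19 outcomes (best: 9/19)
every size-2 subset falls short of the 19 outcomes (best: 16/19)
every size-3 subset falls short of the 19 outcomes (best: 18/19)
inputs {1, 4, 6, 9} (size 4) cover everything; no size-4 subset with a lexicographically smaller index list covers all 19
Answer: 4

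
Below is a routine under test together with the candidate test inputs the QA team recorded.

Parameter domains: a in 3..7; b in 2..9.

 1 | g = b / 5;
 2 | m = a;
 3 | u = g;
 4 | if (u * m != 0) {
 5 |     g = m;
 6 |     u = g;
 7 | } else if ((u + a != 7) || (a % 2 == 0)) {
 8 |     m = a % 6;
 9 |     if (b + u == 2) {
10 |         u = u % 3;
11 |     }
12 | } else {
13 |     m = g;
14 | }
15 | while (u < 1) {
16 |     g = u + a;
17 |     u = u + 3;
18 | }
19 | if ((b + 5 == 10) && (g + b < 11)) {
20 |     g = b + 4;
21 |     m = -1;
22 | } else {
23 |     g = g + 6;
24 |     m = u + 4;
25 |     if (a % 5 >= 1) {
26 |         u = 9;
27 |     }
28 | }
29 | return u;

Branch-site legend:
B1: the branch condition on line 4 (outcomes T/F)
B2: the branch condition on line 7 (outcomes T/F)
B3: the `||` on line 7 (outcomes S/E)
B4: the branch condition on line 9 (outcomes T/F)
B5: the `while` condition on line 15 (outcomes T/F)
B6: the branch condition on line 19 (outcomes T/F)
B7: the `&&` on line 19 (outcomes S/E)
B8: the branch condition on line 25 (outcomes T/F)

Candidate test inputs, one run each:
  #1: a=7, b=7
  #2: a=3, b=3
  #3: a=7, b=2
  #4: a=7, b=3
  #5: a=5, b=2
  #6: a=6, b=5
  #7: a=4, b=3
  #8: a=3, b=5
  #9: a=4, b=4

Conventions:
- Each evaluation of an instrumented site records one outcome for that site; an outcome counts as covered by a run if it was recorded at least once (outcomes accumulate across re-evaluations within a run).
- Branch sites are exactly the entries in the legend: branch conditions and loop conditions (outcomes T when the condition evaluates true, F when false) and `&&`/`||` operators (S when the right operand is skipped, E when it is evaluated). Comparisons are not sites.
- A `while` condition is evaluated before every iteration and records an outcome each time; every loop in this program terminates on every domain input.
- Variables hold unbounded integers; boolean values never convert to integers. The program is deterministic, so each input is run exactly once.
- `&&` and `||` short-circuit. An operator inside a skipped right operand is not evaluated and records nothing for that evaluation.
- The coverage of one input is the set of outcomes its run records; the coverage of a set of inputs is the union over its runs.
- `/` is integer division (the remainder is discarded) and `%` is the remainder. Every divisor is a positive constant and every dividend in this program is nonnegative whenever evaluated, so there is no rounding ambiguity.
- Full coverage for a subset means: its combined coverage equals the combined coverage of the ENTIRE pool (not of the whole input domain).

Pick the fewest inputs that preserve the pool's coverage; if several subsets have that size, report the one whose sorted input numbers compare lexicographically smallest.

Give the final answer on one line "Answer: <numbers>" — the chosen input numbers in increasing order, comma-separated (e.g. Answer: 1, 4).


input #1, a=7, b=7: outcomes B1=T, B5=F, B6=F, B7=S, B8=T
input #2, a=3, b=3: outcomes B1=F, B2=T, B3=S, B4=F, B5=T, B5=F, B6=F, B7=S, B8=T
input #3, a=7, b=2: outcomes B1=F, B2=F, B3=E, B5=T, B5=F, B6=F, B7=S, B8=T
input #4, a=7, b=3: outcomes B1=F, B2=F, B3=E, B5=T, B5=F, B6=F, B7=S, B8=T
input #5, a=5, b=2: outcomes B1=F, B2=T, B3=S, B4=T, B5=T, B5=F, B6=F, B7=S, B8=F
input #6, a=6, b=5: outcomes B1=T, B5=F, B6=F, B7=E, B8=T
input #7, a=4, b=3: outcomes B1=F, B2=T, B3=S, B4=F, B5=T, B5=F, B6=F, B7=S, B8=T
input #8, a=3, b=5: outcomes B1=T, B5=F, B6=T, B7=E
input #9, a=4, b=4: outcomes B1=F, B2=T, B3=S, B4=F, B5=T, B5=F, B6=F, B7=S, B8=T
the full pool covers 16 outcomes: B1=T, B1=F, B2=T, B2=F, B3=S, B3=E, B4=T, B4=F, B5=T, B5=F, B6=T, B6=F, B7=S, B7=E, B8=T, B8=F
every size-1 subset falls short of the 16 outcomes (best: 9/16)
every size-2 subset falls short of the 16 outcomes (best: 12/16)
every size-3 subset falls short of the 16 outcomes (best: 15/16)
size 4: inputs {2, 3, 5, 8} cover all 16 outcomes, and no lexicographically smaller subset of this size does
Answer: 2, 3, 5, 8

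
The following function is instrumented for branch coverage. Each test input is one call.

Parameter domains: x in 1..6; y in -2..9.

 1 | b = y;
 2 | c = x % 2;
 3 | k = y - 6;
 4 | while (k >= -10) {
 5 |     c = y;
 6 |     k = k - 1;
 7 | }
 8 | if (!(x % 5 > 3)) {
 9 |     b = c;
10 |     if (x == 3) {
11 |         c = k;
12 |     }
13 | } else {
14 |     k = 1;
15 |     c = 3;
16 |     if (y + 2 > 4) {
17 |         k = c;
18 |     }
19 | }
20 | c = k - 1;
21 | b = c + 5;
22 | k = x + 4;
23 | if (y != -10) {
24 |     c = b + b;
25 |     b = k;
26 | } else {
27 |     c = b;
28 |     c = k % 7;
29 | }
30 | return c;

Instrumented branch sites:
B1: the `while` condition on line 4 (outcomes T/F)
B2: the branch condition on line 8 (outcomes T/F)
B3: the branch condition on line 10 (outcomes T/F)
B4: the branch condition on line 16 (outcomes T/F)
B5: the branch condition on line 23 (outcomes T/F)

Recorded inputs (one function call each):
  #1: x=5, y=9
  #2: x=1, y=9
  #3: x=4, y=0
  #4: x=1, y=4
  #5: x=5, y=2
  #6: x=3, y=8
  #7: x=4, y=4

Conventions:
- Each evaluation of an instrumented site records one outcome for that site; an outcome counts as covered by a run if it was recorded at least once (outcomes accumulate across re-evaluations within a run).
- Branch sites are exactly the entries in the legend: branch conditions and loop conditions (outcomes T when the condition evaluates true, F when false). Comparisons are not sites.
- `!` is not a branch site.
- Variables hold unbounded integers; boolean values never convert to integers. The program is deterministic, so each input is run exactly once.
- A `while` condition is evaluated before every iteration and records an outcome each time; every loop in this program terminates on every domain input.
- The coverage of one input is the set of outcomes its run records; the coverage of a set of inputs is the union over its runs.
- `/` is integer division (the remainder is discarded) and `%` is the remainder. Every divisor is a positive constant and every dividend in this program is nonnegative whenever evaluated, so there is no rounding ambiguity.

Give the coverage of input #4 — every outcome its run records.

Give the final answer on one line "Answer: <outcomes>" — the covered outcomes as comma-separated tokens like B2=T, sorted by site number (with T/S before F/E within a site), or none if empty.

Running input #4 (x=1, y=4), event by event:
  B1->T, B1->T, B1->T, B1->T, B1->T, B1->T, B1->T, B1->T, B1->T, B1->F
  B2->T, B3->F, B5->T
as a set, this run covers: B1=T, B1=F, B2=T, B3=F, B5=T

Answer: B1=T, B1=F, B2=T, B3=F, B5=T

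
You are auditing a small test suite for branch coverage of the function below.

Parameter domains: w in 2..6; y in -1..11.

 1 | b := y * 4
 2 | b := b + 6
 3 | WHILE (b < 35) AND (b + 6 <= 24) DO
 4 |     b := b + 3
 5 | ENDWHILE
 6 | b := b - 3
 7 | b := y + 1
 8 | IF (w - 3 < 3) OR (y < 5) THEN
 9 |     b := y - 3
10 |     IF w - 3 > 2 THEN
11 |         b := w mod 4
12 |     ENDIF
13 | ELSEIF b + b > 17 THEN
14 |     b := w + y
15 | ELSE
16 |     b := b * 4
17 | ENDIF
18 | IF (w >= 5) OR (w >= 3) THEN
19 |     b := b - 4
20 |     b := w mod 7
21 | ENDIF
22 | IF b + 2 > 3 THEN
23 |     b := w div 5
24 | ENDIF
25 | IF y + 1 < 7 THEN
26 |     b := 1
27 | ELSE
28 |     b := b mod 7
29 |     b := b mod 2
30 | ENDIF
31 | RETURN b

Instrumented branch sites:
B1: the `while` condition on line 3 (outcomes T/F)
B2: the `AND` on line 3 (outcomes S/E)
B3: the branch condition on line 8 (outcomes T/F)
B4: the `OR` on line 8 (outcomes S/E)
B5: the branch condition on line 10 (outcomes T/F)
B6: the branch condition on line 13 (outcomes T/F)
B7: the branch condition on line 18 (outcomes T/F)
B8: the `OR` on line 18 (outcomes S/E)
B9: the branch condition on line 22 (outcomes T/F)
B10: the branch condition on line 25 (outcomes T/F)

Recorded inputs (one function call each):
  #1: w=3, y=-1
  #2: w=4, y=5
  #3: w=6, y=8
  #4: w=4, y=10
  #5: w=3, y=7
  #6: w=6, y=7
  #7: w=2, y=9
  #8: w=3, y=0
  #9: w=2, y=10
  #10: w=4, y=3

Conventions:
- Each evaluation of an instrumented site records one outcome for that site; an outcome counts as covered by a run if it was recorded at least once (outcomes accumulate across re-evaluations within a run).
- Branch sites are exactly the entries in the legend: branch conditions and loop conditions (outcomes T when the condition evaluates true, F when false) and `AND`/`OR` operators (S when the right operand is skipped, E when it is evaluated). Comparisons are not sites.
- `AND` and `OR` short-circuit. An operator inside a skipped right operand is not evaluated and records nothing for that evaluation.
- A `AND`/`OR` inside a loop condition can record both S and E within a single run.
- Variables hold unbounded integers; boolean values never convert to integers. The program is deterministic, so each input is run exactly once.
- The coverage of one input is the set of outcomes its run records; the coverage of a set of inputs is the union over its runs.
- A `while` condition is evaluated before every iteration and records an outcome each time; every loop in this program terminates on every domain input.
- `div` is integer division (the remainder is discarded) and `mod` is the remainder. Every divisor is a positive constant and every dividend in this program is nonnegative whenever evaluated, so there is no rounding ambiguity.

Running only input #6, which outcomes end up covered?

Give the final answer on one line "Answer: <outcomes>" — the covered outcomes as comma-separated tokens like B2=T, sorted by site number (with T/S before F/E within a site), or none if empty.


Running input #6 (w=6, y=7), event by event:
  B2->E, B1->F, B4->E, B3->F, B6->F, B8->S, B7->T, B9->T, B10->F
collecting distinct outcomes: B1=F, B2=E, B3=F, B4=E, B6=F, B7=T, B8=S, B9=T, B10=F
Answer: B1=F, B2=E, B3=F, B4=E, B6=F, B7=T, B8=S, B9=T, B10=F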